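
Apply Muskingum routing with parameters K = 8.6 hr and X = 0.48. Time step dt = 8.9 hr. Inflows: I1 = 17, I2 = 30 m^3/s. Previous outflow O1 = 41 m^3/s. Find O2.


Muskingum coefficients:
denom = 2*K*(1-X) + dt = 2*8.6*(1-0.48) + 8.9 = 17.844.
C0 = (dt - 2*K*X)/denom = (8.9 - 2*8.6*0.48)/17.844 = 0.0361.
C1 = (dt + 2*K*X)/denom = (8.9 + 2*8.6*0.48)/17.844 = 0.9614.
C2 = (2*K*(1-X) - dt)/denom = 0.0025.
O2 = C0*I2 + C1*I1 + C2*O1
   = 0.0361*30 + 0.9614*17 + 0.0025*41
   = 17.53 m^3/s.

17.53


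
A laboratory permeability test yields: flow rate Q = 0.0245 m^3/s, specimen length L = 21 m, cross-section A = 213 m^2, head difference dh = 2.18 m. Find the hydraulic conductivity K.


From K = Q*L / (A*dh):
Numerator: Q*L = 0.0245 * 21 = 0.5145.
Denominator: A*dh = 213 * 2.18 = 464.34.
K = 0.5145 / 464.34 = 0.001108 m/s.

0.001108


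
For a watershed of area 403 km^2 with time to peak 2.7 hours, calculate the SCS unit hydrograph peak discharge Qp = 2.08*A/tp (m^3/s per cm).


SCS formula: Qp = 2.08 * A / tp.
Qp = 2.08 * 403 / 2.7
   = 838.24 / 2.7
   = 310.46 m^3/s per cm.

310.46


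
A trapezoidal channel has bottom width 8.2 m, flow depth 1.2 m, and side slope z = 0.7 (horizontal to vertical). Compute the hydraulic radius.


For a trapezoidal section with side slope z:
A = (b + z*y)*y = (8.2 + 0.7*1.2)*1.2 = 10.848 m^2.
P = b + 2*y*sqrt(1 + z^2) = 8.2 + 2*1.2*sqrt(1 + 0.7^2) = 11.13 m.
R = A/P = 10.848 / 11.13 = 0.9747 m.

0.9747


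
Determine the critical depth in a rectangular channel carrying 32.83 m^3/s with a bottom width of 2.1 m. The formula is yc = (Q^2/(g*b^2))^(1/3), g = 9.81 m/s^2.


Using yc = (Q^2 / (g * b^2))^(1/3):
Q^2 = 32.83^2 = 1077.81.
g * b^2 = 9.81 * 2.1^2 = 9.81 * 4.41 = 43.26.
Q^2 / (g*b^2) = 1077.81 / 43.26 = 24.9147.
yc = 24.9147^(1/3) = 2.9206 m.

2.9206


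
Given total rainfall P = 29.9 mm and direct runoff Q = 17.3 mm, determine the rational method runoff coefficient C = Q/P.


The runoff coefficient C = runoff depth / rainfall depth.
C = 17.3 / 29.9
  = 0.5786.

0.5786


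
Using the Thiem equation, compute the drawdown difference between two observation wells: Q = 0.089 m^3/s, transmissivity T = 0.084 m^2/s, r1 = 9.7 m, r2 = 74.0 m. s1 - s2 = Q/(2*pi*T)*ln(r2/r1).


Thiem equation: s1 - s2 = Q/(2*pi*T) * ln(r2/r1).
ln(r2/r1) = ln(74.0/9.7) = 2.0319.
Q/(2*pi*T) = 0.089 / (2*pi*0.084) = 0.089 / 0.5278 = 0.1686.
s1 - s2 = 0.1686 * 2.0319 = 0.3426 m.

0.3426


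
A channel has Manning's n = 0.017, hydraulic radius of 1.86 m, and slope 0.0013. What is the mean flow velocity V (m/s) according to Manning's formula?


Manning's equation gives V = (1/n) * R^(2/3) * S^(1/2).
First, compute R^(2/3) = 1.86^(2/3) = 1.5124.
Next, S^(1/2) = 0.0013^(1/2) = 0.036056.
Then 1/n = 1/0.017 = 58.82.
V = 58.82 * 1.5124 * 0.036056 = 3.2077 m/s.

3.2077


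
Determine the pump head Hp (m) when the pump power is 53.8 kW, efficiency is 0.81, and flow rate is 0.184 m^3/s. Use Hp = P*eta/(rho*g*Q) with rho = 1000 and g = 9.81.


Pump head formula: Hp = P * eta / (rho * g * Q).
Numerator: P * eta = 53.8 * 1000 * 0.81 = 43578.0 W.
Denominator: rho * g * Q = 1000 * 9.81 * 0.184 = 1805.04.
Hp = 43578.0 / 1805.04 = 24.14 m.

24.14


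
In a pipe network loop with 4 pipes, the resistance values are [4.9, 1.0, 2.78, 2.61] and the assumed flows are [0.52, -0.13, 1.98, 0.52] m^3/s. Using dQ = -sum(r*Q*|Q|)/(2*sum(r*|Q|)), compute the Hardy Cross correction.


Numerator terms (r*Q*|Q|): 4.9*0.52*|0.52| = 1.325; 1.0*-0.13*|-0.13| = -0.0169; 2.78*1.98*|1.98| = 10.8987; 2.61*0.52*|0.52| = 0.7057.
Sum of numerator = 12.9125.
Denominator terms (r*|Q|): 4.9*|0.52| = 2.548; 1.0*|-0.13| = 0.13; 2.78*|1.98| = 5.5044; 2.61*|0.52| = 1.3572.
2 * sum of denominator = 2 * 9.5396 = 19.0792.
dQ = -12.9125 / 19.0792 = -0.6768 m^3/s.

-0.6768


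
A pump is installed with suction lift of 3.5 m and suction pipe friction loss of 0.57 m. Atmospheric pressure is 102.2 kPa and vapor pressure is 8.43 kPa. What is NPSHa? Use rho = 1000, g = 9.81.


NPSHa = p_atm/(rho*g) - z_s - hf_s - p_vap/(rho*g).
p_atm/(rho*g) = 102.2*1000 / (1000*9.81) = 10.418 m.
p_vap/(rho*g) = 8.43*1000 / (1000*9.81) = 0.859 m.
NPSHa = 10.418 - 3.5 - 0.57 - 0.859
      = 5.49 m.

5.49


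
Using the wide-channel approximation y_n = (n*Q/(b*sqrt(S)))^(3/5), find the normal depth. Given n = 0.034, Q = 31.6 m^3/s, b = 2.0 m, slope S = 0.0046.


We use the wide-channel approximation y_n = (n*Q/(b*sqrt(S)))^(3/5).
sqrt(S) = sqrt(0.0046) = 0.067823.
Numerator: n*Q = 0.034 * 31.6 = 1.0744.
Denominator: b*sqrt(S) = 2.0 * 0.067823 = 0.135646.
arg = 7.9206.
y_n = 7.9206^(3/5) = 3.4614 m.

3.4614


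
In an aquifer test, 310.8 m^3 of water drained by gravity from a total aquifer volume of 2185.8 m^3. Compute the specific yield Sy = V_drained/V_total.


Specific yield Sy = Volume drained / Total volume.
Sy = 310.8 / 2185.8
   = 0.1422.

0.1422


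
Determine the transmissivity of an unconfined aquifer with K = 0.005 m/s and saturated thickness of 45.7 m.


Transmissivity is defined as T = K * h.
T = 0.005 * 45.7
  = 0.2285 m^2/s.

0.2285


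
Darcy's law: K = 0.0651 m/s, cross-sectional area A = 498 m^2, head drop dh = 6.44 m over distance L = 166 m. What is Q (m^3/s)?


Darcy's law: Q = K * A * i, where i = dh/L.
Hydraulic gradient i = 6.44 / 166 = 0.038795.
Q = 0.0651 * 498 * 0.038795
  = 1.2577 m^3/s.

1.2577


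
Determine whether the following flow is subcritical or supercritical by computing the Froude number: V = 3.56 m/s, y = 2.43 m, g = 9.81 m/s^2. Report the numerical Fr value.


The Froude number is defined as Fr = V / sqrt(g*y).
g*y = 9.81 * 2.43 = 23.8383.
sqrt(g*y) = sqrt(23.8383) = 4.8824.
Fr = 3.56 / 4.8824 = 0.7291.
Since Fr < 1, the flow is subcritical.

0.7291


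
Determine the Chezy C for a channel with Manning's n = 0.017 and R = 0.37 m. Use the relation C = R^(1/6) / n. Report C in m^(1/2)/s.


The Chezy coefficient relates to Manning's n through C = R^(1/6) / n.
R^(1/6) = 0.37^(1/6) = 0.847293.
C = 0.847293 / 0.017 = 49.84 m^(1/2)/s.

49.84


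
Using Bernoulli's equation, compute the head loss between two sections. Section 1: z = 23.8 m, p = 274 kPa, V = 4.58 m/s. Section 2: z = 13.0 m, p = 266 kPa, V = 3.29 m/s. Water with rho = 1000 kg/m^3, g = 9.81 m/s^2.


Total head at each section: H = z + p/(rho*g) + V^2/(2g).
H1 = 23.8 + 274*1000/(1000*9.81) + 4.58^2/(2*9.81)
   = 23.8 + 27.931 + 1.0691
   = 52.8 m.
H2 = 13.0 + 266*1000/(1000*9.81) + 3.29^2/(2*9.81)
   = 13.0 + 27.115 + 0.5517
   = 40.667 m.
h_L = H1 - H2 = 52.8 - 40.667 = 12.133 m.

12.133


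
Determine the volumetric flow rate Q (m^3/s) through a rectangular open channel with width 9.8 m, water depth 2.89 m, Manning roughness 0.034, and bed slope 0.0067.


For a rectangular channel, the cross-sectional area A = b * y = 9.8 * 2.89 = 28.32 m^2.
The wetted perimeter P = b + 2y = 9.8 + 2*2.89 = 15.58 m.
Hydraulic radius R = A/P = 28.32/15.58 = 1.8178 m.
Velocity V = (1/n)*R^(2/3)*S^(1/2) = (1/0.034)*1.8178^(2/3)*0.0067^(1/2) = 3.5859 m/s.
Discharge Q = A * V = 28.32 * 3.5859 = 101.559 m^3/s.

101.559


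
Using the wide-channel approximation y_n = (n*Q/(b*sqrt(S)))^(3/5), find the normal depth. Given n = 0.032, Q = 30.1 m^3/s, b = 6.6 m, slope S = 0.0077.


We use the wide-channel approximation y_n = (n*Q/(b*sqrt(S)))^(3/5).
sqrt(S) = sqrt(0.0077) = 0.08775.
Numerator: n*Q = 0.032 * 30.1 = 0.9632.
Denominator: b*sqrt(S) = 6.6 * 0.08775 = 0.57915.
arg = 1.6631.
y_n = 1.6631^(3/5) = 1.3569 m.

1.3569


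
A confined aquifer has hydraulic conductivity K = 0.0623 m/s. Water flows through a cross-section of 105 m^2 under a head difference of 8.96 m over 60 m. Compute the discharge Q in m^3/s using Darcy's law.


Darcy's law: Q = K * A * i, where i = dh/L.
Hydraulic gradient i = 8.96 / 60 = 0.149333.
Q = 0.0623 * 105 * 0.149333
  = 0.9769 m^3/s.

0.9769


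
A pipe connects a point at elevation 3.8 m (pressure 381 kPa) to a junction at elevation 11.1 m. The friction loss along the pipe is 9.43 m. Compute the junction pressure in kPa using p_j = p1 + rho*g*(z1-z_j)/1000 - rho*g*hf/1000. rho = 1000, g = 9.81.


Junction pressure: p_j = p1 + rho*g*(z1 - z_j)/1000 - rho*g*hf/1000.
Elevation term = 1000*9.81*(3.8 - 11.1)/1000 = -71.613 kPa.
Friction term = 1000*9.81*9.43/1000 = 92.508 kPa.
p_j = 381 + -71.613 - 92.508 = 216.88 kPa.

216.88


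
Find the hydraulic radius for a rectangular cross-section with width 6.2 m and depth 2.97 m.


For a rectangular section:
Flow area A = b * y = 6.2 * 2.97 = 18.41 m^2.
Wetted perimeter P = b + 2y = 6.2 + 2*2.97 = 12.14 m.
Hydraulic radius R = A/P = 18.41 / 12.14 = 1.5168 m.

1.5168


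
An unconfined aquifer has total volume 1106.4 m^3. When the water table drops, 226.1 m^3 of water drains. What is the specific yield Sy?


Specific yield Sy = Volume drained / Total volume.
Sy = 226.1 / 1106.4
   = 0.2044.

0.2044


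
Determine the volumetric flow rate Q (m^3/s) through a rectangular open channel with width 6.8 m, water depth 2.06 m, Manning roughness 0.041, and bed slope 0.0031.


For a rectangular channel, the cross-sectional area A = b * y = 6.8 * 2.06 = 14.01 m^2.
The wetted perimeter P = b + 2y = 6.8 + 2*2.06 = 10.92 m.
Hydraulic radius R = A/P = 14.01/10.92 = 1.2828 m.
Velocity V = (1/n)*R^(2/3)*S^(1/2) = (1/0.041)*1.2828^(2/3)*0.0031^(1/2) = 1.6032 m/s.
Discharge Q = A * V = 14.01 * 1.6032 = 22.458 m^3/s.

22.458


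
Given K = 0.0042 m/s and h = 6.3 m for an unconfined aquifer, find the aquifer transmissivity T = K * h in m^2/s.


Transmissivity is defined as T = K * h.
T = 0.0042 * 6.3
  = 0.0265 m^2/s.

0.0265


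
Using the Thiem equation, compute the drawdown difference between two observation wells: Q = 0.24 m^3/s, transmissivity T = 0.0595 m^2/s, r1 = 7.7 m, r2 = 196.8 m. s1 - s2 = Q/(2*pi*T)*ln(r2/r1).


Thiem equation: s1 - s2 = Q/(2*pi*T) * ln(r2/r1).
ln(r2/r1) = ln(196.8/7.7) = 3.241.
Q/(2*pi*T) = 0.24 / (2*pi*0.0595) = 0.24 / 0.3738 = 0.642.
s1 - s2 = 0.642 * 3.241 = 2.0806 m.

2.0806


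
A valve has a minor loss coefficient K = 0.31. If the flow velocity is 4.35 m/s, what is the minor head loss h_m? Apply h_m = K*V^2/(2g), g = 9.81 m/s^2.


Minor loss formula: h_m = K * V^2/(2g).
V^2 = 4.35^2 = 18.9225.
V^2/(2g) = 18.9225 / 19.62 = 0.9644 m.
h_m = 0.31 * 0.9644 = 0.299 m.

0.299


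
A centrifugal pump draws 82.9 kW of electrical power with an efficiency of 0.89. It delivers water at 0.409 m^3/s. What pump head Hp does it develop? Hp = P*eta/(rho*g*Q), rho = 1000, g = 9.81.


Pump head formula: Hp = P * eta / (rho * g * Q).
Numerator: P * eta = 82.9 * 1000 * 0.89 = 73781.0 W.
Denominator: rho * g * Q = 1000 * 9.81 * 0.409 = 4012.29.
Hp = 73781.0 / 4012.29 = 18.39 m.

18.39


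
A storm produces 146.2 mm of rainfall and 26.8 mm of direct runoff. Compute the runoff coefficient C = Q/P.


The runoff coefficient C = runoff depth / rainfall depth.
C = 26.8 / 146.2
  = 0.1833.

0.1833


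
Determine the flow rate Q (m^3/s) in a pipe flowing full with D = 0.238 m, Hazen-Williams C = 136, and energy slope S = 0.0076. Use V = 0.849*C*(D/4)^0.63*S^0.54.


For a full circular pipe, R = D/4 = 0.238/4 = 0.0595 m.
V = 0.849 * 136 * 0.0595^0.63 * 0.0076^0.54
  = 0.849 * 136 * 0.169023 * 0.07172
  = 1.3997 m/s.
Pipe area A = pi*D^2/4 = pi*0.238^2/4 = 0.0445 m^2.
Q = A * V = 0.0445 * 1.3997 = 0.0623 m^3/s.

0.0623


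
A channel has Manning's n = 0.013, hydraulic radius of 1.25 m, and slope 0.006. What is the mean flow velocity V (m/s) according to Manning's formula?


Manning's equation gives V = (1/n) * R^(2/3) * S^(1/2).
First, compute R^(2/3) = 1.25^(2/3) = 1.1604.
Next, S^(1/2) = 0.006^(1/2) = 0.07746.
Then 1/n = 1/0.013 = 76.92.
V = 76.92 * 1.1604 * 0.07746 = 6.9142 m/s.

6.9142


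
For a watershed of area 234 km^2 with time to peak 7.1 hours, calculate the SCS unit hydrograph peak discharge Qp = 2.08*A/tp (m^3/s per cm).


SCS formula: Qp = 2.08 * A / tp.
Qp = 2.08 * 234 / 7.1
   = 486.72 / 7.1
   = 68.55 m^3/s per cm.

68.55


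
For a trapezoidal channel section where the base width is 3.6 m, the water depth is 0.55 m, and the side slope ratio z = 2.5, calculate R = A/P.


For a trapezoidal section with side slope z:
A = (b + z*y)*y = (3.6 + 2.5*0.55)*0.55 = 2.736 m^2.
P = b + 2*y*sqrt(1 + z^2) = 3.6 + 2*0.55*sqrt(1 + 2.5^2) = 6.562 m.
R = A/P = 2.736 / 6.562 = 0.417 m.

0.417


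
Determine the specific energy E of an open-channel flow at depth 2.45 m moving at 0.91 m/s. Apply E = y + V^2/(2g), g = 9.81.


Specific energy E = y + V^2/(2g).
Velocity head = V^2/(2g) = 0.91^2 / (2*9.81) = 0.8281 / 19.62 = 0.0422 m.
E = 2.45 + 0.0422 = 2.4922 m.

2.4922


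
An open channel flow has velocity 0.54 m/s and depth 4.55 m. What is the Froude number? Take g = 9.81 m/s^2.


The Froude number is defined as Fr = V / sqrt(g*y).
g*y = 9.81 * 4.55 = 44.6355.
sqrt(g*y) = sqrt(44.6355) = 6.681.
Fr = 0.54 / 6.681 = 0.0808.

0.0808


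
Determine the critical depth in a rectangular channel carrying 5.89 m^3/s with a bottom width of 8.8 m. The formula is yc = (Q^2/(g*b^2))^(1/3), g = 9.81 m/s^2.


Using yc = (Q^2 / (g * b^2))^(1/3):
Q^2 = 5.89^2 = 34.69.
g * b^2 = 9.81 * 8.8^2 = 9.81 * 77.44 = 759.69.
Q^2 / (g*b^2) = 34.69 / 759.69 = 0.0457.
yc = 0.0457^(1/3) = 0.3574 m.

0.3574


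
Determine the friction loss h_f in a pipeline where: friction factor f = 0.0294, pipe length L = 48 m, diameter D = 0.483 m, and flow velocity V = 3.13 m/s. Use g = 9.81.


Darcy-Weisbach equation: h_f = f * (L/D) * V^2/(2g).
f * L/D = 0.0294 * 48/0.483 = 2.9217.
V^2/(2g) = 3.13^2 / (2*9.81) = 9.7969 / 19.62 = 0.4993 m.
h_f = 2.9217 * 0.4993 = 1.459 m.

1.459


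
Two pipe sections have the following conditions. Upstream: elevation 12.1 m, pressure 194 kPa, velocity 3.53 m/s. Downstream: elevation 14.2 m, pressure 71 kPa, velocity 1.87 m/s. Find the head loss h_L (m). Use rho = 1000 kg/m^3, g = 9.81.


Total head at each section: H = z + p/(rho*g) + V^2/(2g).
H1 = 12.1 + 194*1000/(1000*9.81) + 3.53^2/(2*9.81)
   = 12.1 + 19.776 + 0.6351
   = 32.511 m.
H2 = 14.2 + 71*1000/(1000*9.81) + 1.87^2/(2*9.81)
   = 14.2 + 7.238 + 0.1782
   = 21.616 m.
h_L = H1 - H2 = 32.511 - 21.616 = 10.895 m.

10.895


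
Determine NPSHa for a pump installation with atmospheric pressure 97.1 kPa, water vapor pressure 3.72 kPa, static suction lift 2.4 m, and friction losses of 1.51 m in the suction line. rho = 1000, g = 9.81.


NPSHa = p_atm/(rho*g) - z_s - hf_s - p_vap/(rho*g).
p_atm/(rho*g) = 97.1*1000 / (1000*9.81) = 9.898 m.
p_vap/(rho*g) = 3.72*1000 / (1000*9.81) = 0.379 m.
NPSHa = 9.898 - 2.4 - 1.51 - 0.379
      = 5.61 m.

5.61


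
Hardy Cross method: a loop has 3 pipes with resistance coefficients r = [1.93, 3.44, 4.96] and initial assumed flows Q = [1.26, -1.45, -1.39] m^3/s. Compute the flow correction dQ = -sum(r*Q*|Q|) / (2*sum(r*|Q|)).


Numerator terms (r*Q*|Q|): 1.93*1.26*|1.26| = 3.0641; 3.44*-1.45*|-1.45| = -7.2326; 4.96*-1.39*|-1.39| = -9.5832.
Sum of numerator = -13.7517.
Denominator terms (r*|Q|): 1.93*|1.26| = 2.4318; 3.44*|-1.45| = 4.988; 4.96*|-1.39| = 6.8944.
2 * sum of denominator = 2 * 14.3142 = 28.6284.
dQ = --13.7517 / 28.6284 = 0.4804 m^3/s.

0.4804


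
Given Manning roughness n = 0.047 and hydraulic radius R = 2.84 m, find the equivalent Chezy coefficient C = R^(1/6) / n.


The Chezy coefficient relates to Manning's n through C = R^(1/6) / n.
R^(1/6) = 2.84^(1/6) = 1.190017.
C = 1.190017 / 0.047 = 25.32 m^(1/2)/s.

25.32


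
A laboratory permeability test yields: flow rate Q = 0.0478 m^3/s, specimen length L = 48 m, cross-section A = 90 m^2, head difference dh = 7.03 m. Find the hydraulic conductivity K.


From K = Q*L / (A*dh):
Numerator: Q*L = 0.0478 * 48 = 2.2944.
Denominator: A*dh = 90 * 7.03 = 632.7.
K = 2.2944 / 632.7 = 0.003626 m/s.

0.003626


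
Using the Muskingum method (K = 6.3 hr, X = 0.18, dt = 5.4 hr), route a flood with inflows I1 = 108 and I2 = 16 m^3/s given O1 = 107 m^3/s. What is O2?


Muskingum coefficients:
denom = 2*K*(1-X) + dt = 2*6.3*(1-0.18) + 5.4 = 15.732.
C0 = (dt - 2*K*X)/denom = (5.4 - 2*6.3*0.18)/15.732 = 0.1991.
C1 = (dt + 2*K*X)/denom = (5.4 + 2*6.3*0.18)/15.732 = 0.4874.
C2 = (2*K*(1-X) - dt)/denom = 0.3135.
O2 = C0*I2 + C1*I1 + C2*O1
   = 0.1991*16 + 0.4874*108 + 0.3135*107
   = 89.37 m^3/s.

89.37


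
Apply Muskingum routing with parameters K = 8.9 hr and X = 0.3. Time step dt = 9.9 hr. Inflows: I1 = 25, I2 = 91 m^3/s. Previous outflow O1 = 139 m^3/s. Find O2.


Muskingum coefficients:
denom = 2*K*(1-X) + dt = 2*8.9*(1-0.3) + 9.9 = 22.36.
C0 = (dt - 2*K*X)/denom = (9.9 - 2*8.9*0.3)/22.36 = 0.2039.
C1 = (dt + 2*K*X)/denom = (9.9 + 2*8.9*0.3)/22.36 = 0.6816.
C2 = (2*K*(1-X) - dt)/denom = 0.1145.
O2 = C0*I2 + C1*I1 + C2*O1
   = 0.2039*91 + 0.6816*25 + 0.1145*139
   = 51.51 m^3/s.

51.51


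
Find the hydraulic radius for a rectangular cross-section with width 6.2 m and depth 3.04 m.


For a rectangular section:
Flow area A = b * y = 6.2 * 3.04 = 18.85 m^2.
Wetted perimeter P = b + 2y = 6.2 + 2*3.04 = 12.28 m.
Hydraulic radius R = A/P = 18.85 / 12.28 = 1.5349 m.

1.5349


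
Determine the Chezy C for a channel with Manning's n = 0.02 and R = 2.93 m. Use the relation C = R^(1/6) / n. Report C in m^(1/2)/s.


The Chezy coefficient relates to Manning's n through C = R^(1/6) / n.
R^(1/6) = 2.93^(1/6) = 1.196221.
C = 1.196221 / 0.02 = 59.81 m^(1/2)/s.

59.81


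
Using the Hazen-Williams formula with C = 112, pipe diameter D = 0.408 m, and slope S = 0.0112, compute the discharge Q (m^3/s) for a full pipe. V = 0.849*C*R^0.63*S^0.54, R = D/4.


For a full circular pipe, R = D/4 = 0.408/4 = 0.102 m.
V = 0.849 * 112 * 0.102^0.63 * 0.0112^0.54
  = 0.849 * 112 * 0.237366 * 0.088426
  = 1.9958 m/s.
Pipe area A = pi*D^2/4 = pi*0.408^2/4 = 0.1307 m^2.
Q = A * V = 0.1307 * 1.9958 = 0.2609 m^3/s.

0.2609


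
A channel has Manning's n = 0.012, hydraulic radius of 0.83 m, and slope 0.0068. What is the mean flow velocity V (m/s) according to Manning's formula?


Manning's equation gives V = (1/n) * R^(2/3) * S^(1/2).
First, compute R^(2/3) = 0.83^(2/3) = 0.8832.
Next, S^(1/2) = 0.0068^(1/2) = 0.082462.
Then 1/n = 1/0.012 = 83.33.
V = 83.33 * 0.8832 * 0.082462 = 6.0691 m/s.

6.0691


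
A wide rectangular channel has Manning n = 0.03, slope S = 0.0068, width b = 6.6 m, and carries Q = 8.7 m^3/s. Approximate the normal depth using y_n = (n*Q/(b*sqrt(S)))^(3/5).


We use the wide-channel approximation y_n = (n*Q/(b*sqrt(S)))^(3/5).
sqrt(S) = sqrt(0.0068) = 0.082462.
Numerator: n*Q = 0.03 * 8.7 = 0.261.
Denominator: b*sqrt(S) = 6.6 * 0.082462 = 0.544249.
arg = 0.4796.
y_n = 0.4796^(3/5) = 0.6434 m.

0.6434


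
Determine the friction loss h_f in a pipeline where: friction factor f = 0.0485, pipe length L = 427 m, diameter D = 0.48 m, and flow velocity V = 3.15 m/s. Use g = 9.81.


Darcy-Weisbach equation: h_f = f * (L/D) * V^2/(2g).
f * L/D = 0.0485 * 427/0.48 = 43.1448.
V^2/(2g) = 3.15^2 / (2*9.81) = 9.9225 / 19.62 = 0.5057 m.
h_f = 43.1448 * 0.5057 = 21.82 m.

21.82


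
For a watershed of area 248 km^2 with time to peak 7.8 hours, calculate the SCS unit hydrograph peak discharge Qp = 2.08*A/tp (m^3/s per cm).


SCS formula: Qp = 2.08 * A / tp.
Qp = 2.08 * 248 / 7.8
   = 515.84 / 7.8
   = 66.13 m^3/s per cm.

66.13


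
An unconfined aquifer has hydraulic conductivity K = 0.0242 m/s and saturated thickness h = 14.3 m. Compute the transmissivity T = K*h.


Transmissivity is defined as T = K * h.
T = 0.0242 * 14.3
  = 0.3461 m^2/s.

0.3461


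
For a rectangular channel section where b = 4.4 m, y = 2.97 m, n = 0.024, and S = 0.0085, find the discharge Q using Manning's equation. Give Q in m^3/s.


For a rectangular channel, the cross-sectional area A = b * y = 4.4 * 2.97 = 13.07 m^2.
The wetted perimeter P = b + 2y = 4.4 + 2*2.97 = 10.34 m.
Hydraulic radius R = A/P = 13.07/10.34 = 1.2638 m.
Velocity V = (1/n)*R^(2/3)*S^(1/2) = (1/0.024)*1.2638^(2/3)*0.0085^(1/2) = 4.4905 m/s.
Discharge Q = A * V = 13.07 * 4.4905 = 58.681 m^3/s.

58.681


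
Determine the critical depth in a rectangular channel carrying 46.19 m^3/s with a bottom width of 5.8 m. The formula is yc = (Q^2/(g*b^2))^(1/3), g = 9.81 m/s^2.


Using yc = (Q^2 / (g * b^2))^(1/3):
Q^2 = 46.19^2 = 2133.52.
g * b^2 = 9.81 * 5.8^2 = 9.81 * 33.64 = 330.01.
Q^2 / (g*b^2) = 2133.52 / 330.01 = 6.465.
yc = 6.465^(1/3) = 1.8629 m.

1.8629


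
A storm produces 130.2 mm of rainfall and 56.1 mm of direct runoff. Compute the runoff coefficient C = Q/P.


The runoff coefficient C = runoff depth / rainfall depth.
C = 56.1 / 130.2
  = 0.4309.

0.4309


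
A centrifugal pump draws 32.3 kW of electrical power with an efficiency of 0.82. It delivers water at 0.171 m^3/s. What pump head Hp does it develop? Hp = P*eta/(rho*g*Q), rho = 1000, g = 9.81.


Pump head formula: Hp = P * eta / (rho * g * Q).
Numerator: P * eta = 32.3 * 1000 * 0.82 = 26486.0 W.
Denominator: rho * g * Q = 1000 * 9.81 * 0.171 = 1677.51.
Hp = 26486.0 / 1677.51 = 15.79 m.

15.79


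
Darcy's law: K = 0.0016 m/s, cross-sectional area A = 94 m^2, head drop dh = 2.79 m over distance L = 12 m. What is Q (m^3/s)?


Darcy's law: Q = K * A * i, where i = dh/L.
Hydraulic gradient i = 2.79 / 12 = 0.2325.
Q = 0.0016 * 94 * 0.2325
  = 0.035 m^3/s.

0.035


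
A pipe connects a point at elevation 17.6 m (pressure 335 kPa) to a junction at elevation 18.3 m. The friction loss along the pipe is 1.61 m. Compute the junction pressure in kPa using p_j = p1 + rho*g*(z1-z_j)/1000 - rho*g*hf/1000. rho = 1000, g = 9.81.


Junction pressure: p_j = p1 + rho*g*(z1 - z_j)/1000 - rho*g*hf/1000.
Elevation term = 1000*9.81*(17.6 - 18.3)/1000 = -6.867 kPa.
Friction term = 1000*9.81*1.61/1000 = 15.794 kPa.
p_j = 335 + -6.867 - 15.794 = 312.34 kPa.

312.34


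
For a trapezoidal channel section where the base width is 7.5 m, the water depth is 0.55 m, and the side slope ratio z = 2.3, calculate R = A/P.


For a trapezoidal section with side slope z:
A = (b + z*y)*y = (7.5 + 2.3*0.55)*0.55 = 4.821 m^2.
P = b + 2*y*sqrt(1 + z^2) = 7.5 + 2*0.55*sqrt(1 + 2.3^2) = 10.259 m.
R = A/P = 4.821 / 10.259 = 0.4699 m.

0.4699


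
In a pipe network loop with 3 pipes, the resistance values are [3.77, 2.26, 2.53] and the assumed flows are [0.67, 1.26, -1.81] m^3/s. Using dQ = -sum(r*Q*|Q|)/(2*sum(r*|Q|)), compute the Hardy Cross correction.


Numerator terms (r*Q*|Q|): 3.77*0.67*|0.67| = 1.6924; 2.26*1.26*|1.26| = 3.588; 2.53*-1.81*|-1.81| = -8.2885.
Sum of numerator = -3.0082.
Denominator terms (r*|Q|): 3.77*|0.67| = 2.5259; 2.26*|1.26| = 2.8476; 2.53*|-1.81| = 4.5793.
2 * sum of denominator = 2 * 9.9528 = 19.9056.
dQ = --3.0082 / 19.9056 = 0.1511 m^3/s.

0.1511


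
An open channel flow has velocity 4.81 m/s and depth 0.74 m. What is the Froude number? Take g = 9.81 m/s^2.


The Froude number is defined as Fr = V / sqrt(g*y).
g*y = 9.81 * 0.74 = 7.2594.
sqrt(g*y) = sqrt(7.2594) = 2.6943.
Fr = 4.81 / 2.6943 = 1.7852.

1.7852


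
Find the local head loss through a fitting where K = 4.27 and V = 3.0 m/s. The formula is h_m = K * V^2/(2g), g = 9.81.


Minor loss formula: h_m = K * V^2/(2g).
V^2 = 3.0^2 = 9.0.
V^2/(2g) = 9.0 / 19.62 = 0.4587 m.
h_m = 4.27 * 0.4587 = 1.9587 m.

1.9587


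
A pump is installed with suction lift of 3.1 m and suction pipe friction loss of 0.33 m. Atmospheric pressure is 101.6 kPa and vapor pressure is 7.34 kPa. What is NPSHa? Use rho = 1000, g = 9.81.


NPSHa = p_atm/(rho*g) - z_s - hf_s - p_vap/(rho*g).
p_atm/(rho*g) = 101.6*1000 / (1000*9.81) = 10.357 m.
p_vap/(rho*g) = 7.34*1000 / (1000*9.81) = 0.748 m.
NPSHa = 10.357 - 3.1 - 0.33 - 0.748
      = 6.18 m.

6.18


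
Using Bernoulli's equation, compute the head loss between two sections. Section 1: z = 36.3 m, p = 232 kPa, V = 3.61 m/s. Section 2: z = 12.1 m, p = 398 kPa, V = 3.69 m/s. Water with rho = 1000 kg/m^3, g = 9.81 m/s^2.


Total head at each section: H = z + p/(rho*g) + V^2/(2g).
H1 = 36.3 + 232*1000/(1000*9.81) + 3.61^2/(2*9.81)
   = 36.3 + 23.649 + 0.6642
   = 60.614 m.
H2 = 12.1 + 398*1000/(1000*9.81) + 3.69^2/(2*9.81)
   = 12.1 + 40.571 + 0.694
   = 53.365 m.
h_L = H1 - H2 = 60.614 - 53.365 = 7.249 m.

7.249


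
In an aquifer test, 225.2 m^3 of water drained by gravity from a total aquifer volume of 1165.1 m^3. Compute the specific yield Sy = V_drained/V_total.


Specific yield Sy = Volume drained / Total volume.
Sy = 225.2 / 1165.1
   = 0.1933.

0.1933


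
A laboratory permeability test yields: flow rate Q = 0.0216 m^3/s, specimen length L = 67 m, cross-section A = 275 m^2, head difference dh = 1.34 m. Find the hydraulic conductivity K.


From K = Q*L / (A*dh):
Numerator: Q*L = 0.0216 * 67 = 1.4472.
Denominator: A*dh = 275 * 1.34 = 368.5.
K = 1.4472 / 368.5 = 0.003927 m/s.

0.003927


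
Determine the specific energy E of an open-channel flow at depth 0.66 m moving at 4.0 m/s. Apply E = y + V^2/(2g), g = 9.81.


Specific energy E = y + V^2/(2g).
Velocity head = V^2/(2g) = 4.0^2 / (2*9.81) = 16.0 / 19.62 = 0.8155 m.
E = 0.66 + 0.8155 = 1.4755 m.

1.4755


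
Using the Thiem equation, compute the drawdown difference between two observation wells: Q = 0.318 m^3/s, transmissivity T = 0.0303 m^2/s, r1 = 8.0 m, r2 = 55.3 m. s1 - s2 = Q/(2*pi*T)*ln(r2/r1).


Thiem equation: s1 - s2 = Q/(2*pi*T) * ln(r2/r1).
ln(r2/r1) = ln(55.3/8.0) = 1.9333.
Q/(2*pi*T) = 0.318 / (2*pi*0.0303) = 0.318 / 0.1904 = 1.6703.
s1 - s2 = 1.6703 * 1.9333 = 3.2293 m.

3.2293


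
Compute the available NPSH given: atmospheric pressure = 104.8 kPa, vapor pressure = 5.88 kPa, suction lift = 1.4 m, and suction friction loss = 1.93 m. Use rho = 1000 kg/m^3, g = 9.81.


NPSHa = p_atm/(rho*g) - z_s - hf_s - p_vap/(rho*g).
p_atm/(rho*g) = 104.8*1000 / (1000*9.81) = 10.683 m.
p_vap/(rho*g) = 5.88*1000 / (1000*9.81) = 0.599 m.
NPSHa = 10.683 - 1.4 - 1.93 - 0.599
      = 6.75 m.

6.75


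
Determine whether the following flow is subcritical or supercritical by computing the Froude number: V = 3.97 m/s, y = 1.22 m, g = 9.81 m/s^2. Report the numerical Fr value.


The Froude number is defined as Fr = V / sqrt(g*y).
g*y = 9.81 * 1.22 = 11.9682.
sqrt(g*y) = sqrt(11.9682) = 3.4595.
Fr = 3.97 / 3.4595 = 1.1476.
Since Fr > 1, the flow is supercritical.

1.1476


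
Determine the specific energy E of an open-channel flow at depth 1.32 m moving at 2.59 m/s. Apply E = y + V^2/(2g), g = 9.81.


Specific energy E = y + V^2/(2g).
Velocity head = V^2/(2g) = 2.59^2 / (2*9.81) = 6.7081 / 19.62 = 0.3419 m.
E = 1.32 + 0.3419 = 1.6619 m.

1.6619


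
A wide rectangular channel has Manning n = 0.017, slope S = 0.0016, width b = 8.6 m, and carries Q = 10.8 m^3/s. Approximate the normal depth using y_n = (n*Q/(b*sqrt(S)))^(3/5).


We use the wide-channel approximation y_n = (n*Q/(b*sqrt(S)))^(3/5).
sqrt(S) = sqrt(0.0016) = 0.04.
Numerator: n*Q = 0.017 * 10.8 = 0.1836.
Denominator: b*sqrt(S) = 8.6 * 0.04 = 0.344.
arg = 0.5337.
y_n = 0.5337^(3/5) = 0.6861 m.

0.6861


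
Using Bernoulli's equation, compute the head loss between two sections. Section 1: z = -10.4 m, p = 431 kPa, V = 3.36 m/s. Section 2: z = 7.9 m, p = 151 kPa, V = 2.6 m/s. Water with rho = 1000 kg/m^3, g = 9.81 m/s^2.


Total head at each section: H = z + p/(rho*g) + V^2/(2g).
H1 = -10.4 + 431*1000/(1000*9.81) + 3.36^2/(2*9.81)
   = -10.4 + 43.935 + 0.5754
   = 34.11 m.
H2 = 7.9 + 151*1000/(1000*9.81) + 2.6^2/(2*9.81)
   = 7.9 + 15.392 + 0.3445
   = 23.637 m.
h_L = H1 - H2 = 34.11 - 23.637 = 10.473 m.

10.473


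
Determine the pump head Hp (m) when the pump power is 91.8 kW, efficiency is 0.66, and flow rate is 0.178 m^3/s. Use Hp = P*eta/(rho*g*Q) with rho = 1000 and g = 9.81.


Pump head formula: Hp = P * eta / (rho * g * Q).
Numerator: P * eta = 91.8 * 1000 * 0.66 = 60588.0 W.
Denominator: rho * g * Q = 1000 * 9.81 * 0.178 = 1746.18.
Hp = 60588.0 / 1746.18 = 34.7 m.

34.7


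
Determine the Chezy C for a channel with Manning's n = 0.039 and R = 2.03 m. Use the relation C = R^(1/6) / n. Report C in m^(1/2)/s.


The Chezy coefficient relates to Manning's n through C = R^(1/6) / n.
R^(1/6) = 2.03^(1/6) = 1.125251.
C = 1.125251 / 0.039 = 28.85 m^(1/2)/s.

28.85


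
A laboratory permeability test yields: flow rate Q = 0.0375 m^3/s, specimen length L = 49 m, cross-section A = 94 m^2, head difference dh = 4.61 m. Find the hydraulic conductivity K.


From K = Q*L / (A*dh):
Numerator: Q*L = 0.0375 * 49 = 1.8375.
Denominator: A*dh = 94 * 4.61 = 433.34.
K = 1.8375 / 433.34 = 0.00424 m/s.

0.00424


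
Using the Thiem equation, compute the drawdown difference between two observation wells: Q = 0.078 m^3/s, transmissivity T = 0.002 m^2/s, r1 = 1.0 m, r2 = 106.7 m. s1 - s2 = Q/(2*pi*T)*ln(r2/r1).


Thiem equation: s1 - s2 = Q/(2*pi*T) * ln(r2/r1).
ln(r2/r1) = ln(106.7/1.0) = 4.67.
Q/(2*pi*T) = 0.078 / (2*pi*0.002) = 0.078 / 0.0126 = 6.207.
s1 - s2 = 6.207 * 4.67 = 28.987 m.

28.987


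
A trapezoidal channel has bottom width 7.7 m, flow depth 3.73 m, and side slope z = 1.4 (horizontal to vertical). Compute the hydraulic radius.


For a trapezoidal section with side slope z:
A = (b + z*y)*y = (7.7 + 1.4*3.73)*3.73 = 48.199 m^2.
P = b + 2*y*sqrt(1 + z^2) = 7.7 + 2*3.73*sqrt(1 + 1.4^2) = 20.535 m.
R = A/P = 48.199 / 20.535 = 2.3472 m.

2.3472


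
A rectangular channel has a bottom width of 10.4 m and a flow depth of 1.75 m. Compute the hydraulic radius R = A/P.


For a rectangular section:
Flow area A = b * y = 10.4 * 1.75 = 18.2 m^2.
Wetted perimeter P = b + 2y = 10.4 + 2*1.75 = 13.9 m.
Hydraulic radius R = A/P = 18.2 / 13.9 = 1.3094 m.

1.3094


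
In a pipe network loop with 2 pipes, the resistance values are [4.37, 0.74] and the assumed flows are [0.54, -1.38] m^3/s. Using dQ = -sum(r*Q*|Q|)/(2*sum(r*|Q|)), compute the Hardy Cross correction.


Numerator terms (r*Q*|Q|): 4.37*0.54*|0.54| = 1.2743; 0.74*-1.38*|-1.38| = -1.4093.
Sum of numerator = -0.135.
Denominator terms (r*|Q|): 4.37*|0.54| = 2.3598; 0.74*|-1.38| = 1.0212.
2 * sum of denominator = 2 * 3.381 = 6.762.
dQ = --0.135 / 6.762 = 0.02 m^3/s.

0.02


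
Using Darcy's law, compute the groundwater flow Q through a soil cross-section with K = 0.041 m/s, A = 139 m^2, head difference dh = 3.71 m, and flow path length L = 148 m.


Darcy's law: Q = K * A * i, where i = dh/L.
Hydraulic gradient i = 3.71 / 148 = 0.025068.
Q = 0.041 * 139 * 0.025068
  = 0.1429 m^3/s.

0.1429


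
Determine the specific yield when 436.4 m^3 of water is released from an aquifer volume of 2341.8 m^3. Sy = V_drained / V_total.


Specific yield Sy = Volume drained / Total volume.
Sy = 436.4 / 2341.8
   = 0.1864.

0.1864


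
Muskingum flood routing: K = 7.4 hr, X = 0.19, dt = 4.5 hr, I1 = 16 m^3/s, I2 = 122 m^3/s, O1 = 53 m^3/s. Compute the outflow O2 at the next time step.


Muskingum coefficients:
denom = 2*K*(1-X) + dt = 2*7.4*(1-0.19) + 4.5 = 16.488.
C0 = (dt - 2*K*X)/denom = (4.5 - 2*7.4*0.19)/16.488 = 0.1024.
C1 = (dt + 2*K*X)/denom = (4.5 + 2*7.4*0.19)/16.488 = 0.4435.
C2 = (2*K*(1-X) - dt)/denom = 0.4541.
O2 = C0*I2 + C1*I1 + C2*O1
   = 0.1024*122 + 0.4435*16 + 0.4541*53
   = 43.66 m^3/s.

43.66


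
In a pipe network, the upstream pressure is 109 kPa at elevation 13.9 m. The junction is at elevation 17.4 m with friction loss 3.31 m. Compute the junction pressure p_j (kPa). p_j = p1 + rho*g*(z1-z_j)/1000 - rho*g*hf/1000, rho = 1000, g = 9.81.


Junction pressure: p_j = p1 + rho*g*(z1 - z_j)/1000 - rho*g*hf/1000.
Elevation term = 1000*9.81*(13.9 - 17.4)/1000 = -34.335 kPa.
Friction term = 1000*9.81*3.31/1000 = 32.471 kPa.
p_j = 109 + -34.335 - 32.471 = 42.19 kPa.

42.19


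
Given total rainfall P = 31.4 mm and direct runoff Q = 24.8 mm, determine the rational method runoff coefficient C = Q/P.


The runoff coefficient C = runoff depth / rainfall depth.
C = 24.8 / 31.4
  = 0.7898.

0.7898


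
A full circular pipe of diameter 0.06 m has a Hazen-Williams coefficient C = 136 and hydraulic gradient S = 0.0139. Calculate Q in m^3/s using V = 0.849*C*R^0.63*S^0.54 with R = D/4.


For a full circular pipe, R = D/4 = 0.06/4 = 0.015 m.
V = 0.849 * 136 * 0.015^0.63 * 0.0139^0.54
  = 0.849 * 136 * 0.070948 * 0.099364
  = 0.814 m/s.
Pipe area A = pi*D^2/4 = pi*0.06^2/4 = 0.0028 m^2.
Q = A * V = 0.0028 * 0.814 = 0.0023 m^3/s.

0.0023


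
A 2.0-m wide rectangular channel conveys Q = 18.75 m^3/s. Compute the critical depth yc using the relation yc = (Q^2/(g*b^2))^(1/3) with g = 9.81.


Using yc = (Q^2 / (g * b^2))^(1/3):
Q^2 = 18.75^2 = 351.56.
g * b^2 = 9.81 * 2.0^2 = 9.81 * 4.0 = 39.24.
Q^2 / (g*b^2) = 351.56 / 39.24 = 8.9592.
yc = 8.9592^(1/3) = 2.0769 m.

2.0769


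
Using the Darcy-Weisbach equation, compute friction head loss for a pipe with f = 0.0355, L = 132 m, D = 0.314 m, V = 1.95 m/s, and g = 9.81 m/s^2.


Darcy-Weisbach equation: h_f = f * (L/D) * V^2/(2g).
f * L/D = 0.0355 * 132/0.314 = 14.9236.
V^2/(2g) = 1.95^2 / (2*9.81) = 3.8025 / 19.62 = 0.1938 m.
h_f = 14.9236 * 0.1938 = 2.892 m.

2.892


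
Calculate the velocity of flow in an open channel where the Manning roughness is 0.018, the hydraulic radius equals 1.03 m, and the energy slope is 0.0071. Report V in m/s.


Manning's equation gives V = (1/n) * R^(2/3) * S^(1/2).
First, compute R^(2/3) = 1.03^(2/3) = 1.0199.
Next, S^(1/2) = 0.0071^(1/2) = 0.084261.
Then 1/n = 1/0.018 = 55.56.
V = 55.56 * 1.0199 * 0.084261 = 4.7744 m/s.

4.7744


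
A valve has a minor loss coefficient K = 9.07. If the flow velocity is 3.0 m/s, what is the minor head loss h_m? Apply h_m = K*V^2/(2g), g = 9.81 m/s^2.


Minor loss formula: h_m = K * V^2/(2g).
V^2 = 3.0^2 = 9.0.
V^2/(2g) = 9.0 / 19.62 = 0.4587 m.
h_m = 9.07 * 0.4587 = 4.1606 m.

4.1606


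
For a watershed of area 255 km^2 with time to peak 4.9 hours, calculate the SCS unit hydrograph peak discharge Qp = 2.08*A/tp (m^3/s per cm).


SCS formula: Qp = 2.08 * A / tp.
Qp = 2.08 * 255 / 4.9
   = 530.4 / 4.9
   = 108.24 m^3/s per cm.

108.24


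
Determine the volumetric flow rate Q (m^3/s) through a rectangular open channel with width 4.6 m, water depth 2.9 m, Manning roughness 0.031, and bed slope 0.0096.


For a rectangular channel, the cross-sectional area A = b * y = 4.6 * 2.9 = 13.34 m^2.
The wetted perimeter P = b + 2y = 4.6 + 2*2.9 = 10.4 m.
Hydraulic radius R = A/P = 13.34/10.4 = 1.2827 m.
Velocity V = (1/n)*R^(2/3)*S^(1/2) = (1/0.031)*1.2827^(2/3)*0.0096^(1/2) = 3.7313 m/s.
Discharge Q = A * V = 13.34 * 3.7313 = 49.775 m^3/s.

49.775


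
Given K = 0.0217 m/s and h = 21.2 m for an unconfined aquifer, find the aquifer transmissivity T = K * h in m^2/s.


Transmissivity is defined as T = K * h.
T = 0.0217 * 21.2
  = 0.46 m^2/s.

0.46


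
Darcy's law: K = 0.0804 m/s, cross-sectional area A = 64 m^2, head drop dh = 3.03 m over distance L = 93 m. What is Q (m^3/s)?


Darcy's law: Q = K * A * i, where i = dh/L.
Hydraulic gradient i = 3.03 / 93 = 0.032581.
Q = 0.0804 * 64 * 0.032581
  = 0.1676 m^3/s.

0.1676


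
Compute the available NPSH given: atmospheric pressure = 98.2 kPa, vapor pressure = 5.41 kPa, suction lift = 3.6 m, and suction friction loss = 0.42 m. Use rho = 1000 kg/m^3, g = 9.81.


NPSHa = p_atm/(rho*g) - z_s - hf_s - p_vap/(rho*g).
p_atm/(rho*g) = 98.2*1000 / (1000*9.81) = 10.01 m.
p_vap/(rho*g) = 5.41*1000 / (1000*9.81) = 0.551 m.
NPSHa = 10.01 - 3.6 - 0.42 - 0.551
      = 5.44 m.

5.44


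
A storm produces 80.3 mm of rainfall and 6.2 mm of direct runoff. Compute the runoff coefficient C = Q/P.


The runoff coefficient C = runoff depth / rainfall depth.
C = 6.2 / 80.3
  = 0.0772.

0.0772


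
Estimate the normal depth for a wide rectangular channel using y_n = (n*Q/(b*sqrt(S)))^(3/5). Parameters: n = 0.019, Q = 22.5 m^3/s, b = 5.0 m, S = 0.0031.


We use the wide-channel approximation y_n = (n*Q/(b*sqrt(S)))^(3/5).
sqrt(S) = sqrt(0.0031) = 0.055678.
Numerator: n*Q = 0.019 * 22.5 = 0.4275.
Denominator: b*sqrt(S) = 5.0 * 0.055678 = 0.27839.
arg = 1.5356.
y_n = 1.5356^(3/5) = 1.2935 m.

1.2935


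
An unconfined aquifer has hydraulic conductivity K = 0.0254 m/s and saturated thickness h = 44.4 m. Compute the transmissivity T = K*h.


Transmissivity is defined as T = K * h.
T = 0.0254 * 44.4
  = 1.1278 m^2/s.

1.1278


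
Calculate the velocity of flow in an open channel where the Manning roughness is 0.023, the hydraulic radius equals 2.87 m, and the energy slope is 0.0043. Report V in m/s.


Manning's equation gives V = (1/n) * R^(2/3) * S^(1/2).
First, compute R^(2/3) = 2.87^(2/3) = 2.0195.
Next, S^(1/2) = 0.0043^(1/2) = 0.065574.
Then 1/n = 1/0.023 = 43.48.
V = 43.48 * 2.0195 * 0.065574 = 5.7579 m/s.

5.7579


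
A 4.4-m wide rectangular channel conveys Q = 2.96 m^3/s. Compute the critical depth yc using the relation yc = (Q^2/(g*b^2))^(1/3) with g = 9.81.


Using yc = (Q^2 / (g * b^2))^(1/3):
Q^2 = 2.96^2 = 8.76.
g * b^2 = 9.81 * 4.4^2 = 9.81 * 19.36 = 189.92.
Q^2 / (g*b^2) = 8.76 / 189.92 = 0.0461.
yc = 0.0461^(1/3) = 0.3586 m.

0.3586


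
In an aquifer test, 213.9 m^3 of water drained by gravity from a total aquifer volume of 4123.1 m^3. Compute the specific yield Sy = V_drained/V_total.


Specific yield Sy = Volume drained / Total volume.
Sy = 213.9 / 4123.1
   = 0.0519.

0.0519


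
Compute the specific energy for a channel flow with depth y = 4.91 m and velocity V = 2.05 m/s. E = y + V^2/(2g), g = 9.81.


Specific energy E = y + V^2/(2g).
Velocity head = V^2/(2g) = 2.05^2 / (2*9.81) = 4.2025 / 19.62 = 0.2142 m.
E = 4.91 + 0.2142 = 5.1242 m.

5.1242


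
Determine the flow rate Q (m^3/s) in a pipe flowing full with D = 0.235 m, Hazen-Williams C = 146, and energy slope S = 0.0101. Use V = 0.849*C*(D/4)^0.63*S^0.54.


For a full circular pipe, R = D/4 = 0.235/4 = 0.0587 m.
V = 0.849 * 146 * 0.0587^0.63 * 0.0101^0.54
  = 0.849 * 146 * 0.167678 * 0.083625
  = 1.7381 m/s.
Pipe area A = pi*D^2/4 = pi*0.235^2/4 = 0.0434 m^2.
Q = A * V = 0.0434 * 1.7381 = 0.0754 m^3/s.

0.0754


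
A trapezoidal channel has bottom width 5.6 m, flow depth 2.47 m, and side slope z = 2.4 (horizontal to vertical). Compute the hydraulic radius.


For a trapezoidal section with side slope z:
A = (b + z*y)*y = (5.6 + 2.4*2.47)*2.47 = 28.474 m^2.
P = b + 2*y*sqrt(1 + z^2) = 5.6 + 2*2.47*sqrt(1 + 2.4^2) = 18.444 m.
R = A/P = 28.474 / 18.444 = 1.5438 m.

1.5438


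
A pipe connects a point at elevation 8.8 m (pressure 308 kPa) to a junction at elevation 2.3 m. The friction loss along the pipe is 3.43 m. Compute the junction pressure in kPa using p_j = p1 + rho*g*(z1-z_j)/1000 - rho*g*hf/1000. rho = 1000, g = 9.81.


Junction pressure: p_j = p1 + rho*g*(z1 - z_j)/1000 - rho*g*hf/1000.
Elevation term = 1000*9.81*(8.8 - 2.3)/1000 = 63.765 kPa.
Friction term = 1000*9.81*3.43/1000 = 33.648 kPa.
p_j = 308 + 63.765 - 33.648 = 338.12 kPa.

338.12


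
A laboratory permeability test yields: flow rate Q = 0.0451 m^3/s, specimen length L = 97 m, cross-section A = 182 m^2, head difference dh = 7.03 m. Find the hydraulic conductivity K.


From K = Q*L / (A*dh):
Numerator: Q*L = 0.0451 * 97 = 4.3747.
Denominator: A*dh = 182 * 7.03 = 1279.46.
K = 4.3747 / 1279.46 = 0.003419 m/s.

0.003419


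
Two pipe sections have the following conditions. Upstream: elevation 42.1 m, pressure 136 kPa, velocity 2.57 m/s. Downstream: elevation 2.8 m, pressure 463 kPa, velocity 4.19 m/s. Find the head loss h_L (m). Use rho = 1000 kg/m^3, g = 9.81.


Total head at each section: H = z + p/(rho*g) + V^2/(2g).
H1 = 42.1 + 136*1000/(1000*9.81) + 2.57^2/(2*9.81)
   = 42.1 + 13.863 + 0.3366
   = 56.3 m.
H2 = 2.8 + 463*1000/(1000*9.81) + 4.19^2/(2*9.81)
   = 2.8 + 47.197 + 0.8948
   = 50.892 m.
h_L = H1 - H2 = 56.3 - 50.892 = 5.409 m.

5.409


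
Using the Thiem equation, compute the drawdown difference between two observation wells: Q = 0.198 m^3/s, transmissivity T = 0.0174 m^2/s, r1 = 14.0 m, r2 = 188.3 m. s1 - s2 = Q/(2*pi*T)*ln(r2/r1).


Thiem equation: s1 - s2 = Q/(2*pi*T) * ln(r2/r1).
ln(r2/r1) = ln(188.3/14.0) = 2.599.
Q/(2*pi*T) = 0.198 / (2*pi*0.0174) = 0.198 / 0.1093 = 1.8111.
s1 - s2 = 1.8111 * 2.599 = 4.7069 m.

4.7069
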